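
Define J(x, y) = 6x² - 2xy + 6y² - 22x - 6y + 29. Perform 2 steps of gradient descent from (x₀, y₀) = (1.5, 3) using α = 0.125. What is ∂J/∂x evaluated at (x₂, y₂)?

∇J = (12x - 2y - 22, -2x + 12y - 6)
Step 1: at (1.5, 3), ∇J = (-10, 27) → (1.5, 3) − 0.125·(-10, 27) = (2.75, -0.375)
Step 2: at (2.75, -0.375), ∇J = (11.75, -16) → (2.75, -0.375) − 0.125·(11.75, -16) = (1.28125, 1.625)
∂J/∂x at (1.28125, 1.625) = -9.875

-9.875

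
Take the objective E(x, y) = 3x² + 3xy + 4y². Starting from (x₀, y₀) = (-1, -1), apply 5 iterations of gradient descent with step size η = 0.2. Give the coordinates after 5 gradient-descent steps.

∇E = (6x + 3y, 3x + 8y)
(x₁, y₁) = (-1, -1) − 0.2·(-9, -11) = (0.8, 1.2)
(x₂, y₂) = (0.8, 1.2) − 0.2·(8.4, 12) = (-0.88, -1.2)
(x₃, y₃) = (-0.88, -1.2) − 0.2·(-8.88, -12.24) = (0.896, 1.248)
(x₄, y₄) = (0.896, 1.248) − 0.2·(9.12, 12.672) = (-0.928, -1.2864)
(x₅, y₅) = (-0.928, -1.2864) − 0.2·(-9.4272, -13.0752) = (0.95744, 1.32864)

(0.95744, 1.32864)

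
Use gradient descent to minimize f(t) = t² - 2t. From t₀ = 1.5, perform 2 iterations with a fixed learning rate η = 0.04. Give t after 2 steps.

1.4232

f′(t) = 2t - 2
t₁ = 1.5 − 0.04·1 = 1.46
t₂ = 1.46 − 0.04·0.92 = 1.4232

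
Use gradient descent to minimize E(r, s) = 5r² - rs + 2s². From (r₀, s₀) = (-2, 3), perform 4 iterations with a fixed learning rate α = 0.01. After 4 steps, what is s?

∇E = (10r - s, -r + 4s)
Step 1: at (-2, 3), ∇E = (-23, 14) → (-2, 3) − 0.01·(-23, 14) = (-1.77, 2.86)
Step 2: at (-1.77, 2.86), ∇E = (-20.56, 13.21) → (-1.77, 2.86) − 0.01·(-20.56, 13.21) = (-1.5644, 2.7279)
Step 3: at (-1.5644, 2.7279), ∇E = (-18.3719, 12.476) → (-1.5644, 2.7279) − 0.01·(-18.3719, 12.476) = (-1.380681, 2.60314)
Step 4: at (-1.380681, 2.60314), ∇E = (-16.40995, 11.793241) → (-1.380681, 2.60314) − 0.01·(-16.40995, 11.793241) = (-1.2165815, 2.48520759)
s = 2.48520759

2.48520759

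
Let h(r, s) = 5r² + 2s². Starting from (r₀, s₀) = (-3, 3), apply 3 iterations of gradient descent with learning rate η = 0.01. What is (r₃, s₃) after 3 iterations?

(-2.187, 2.654208)

∇h = (10r, 4s)
(r₁, s₁) = (-3, 3) − 0.01·(-30, 12) = (-2.7, 2.88)
(r₂, s₂) = (-2.7, 2.88) − 0.01·(-27, 11.52) = (-2.43, 2.7648)
(r₃, s₃) = (-2.43, 2.7648) − 0.01·(-24.3, 11.0592) = (-2.187, 2.654208)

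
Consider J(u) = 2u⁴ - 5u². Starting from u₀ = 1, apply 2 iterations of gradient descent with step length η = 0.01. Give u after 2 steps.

J′(u) = 8u³ - 10u
Step 1: J′(1) = -2; u₁ = 1 − 0.01·(-2) = 1.02
Step 2: J′(1.02) = -1.710336; u₂ = 1.02 − 0.01·(-1.710336) = 1.03710336

1.03710336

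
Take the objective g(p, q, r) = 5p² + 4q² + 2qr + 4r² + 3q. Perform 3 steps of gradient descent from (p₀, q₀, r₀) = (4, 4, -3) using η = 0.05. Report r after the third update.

∇g = (10p, 8q + 2r + 3, 2q + 8r)
(p₁, q₁, r₁) = (4, 4, -3) − 0.05·(40, 29, -16) = (2, 2.55, -2.2)
(p₂, q₂, r₂) = (2, 2.55, -2.2) − 0.05·(20, 19, -12.5) = (1, 1.6, -1.575)
(p₃, q₃, r₃) = (1, 1.6, -1.575) − 0.05·(10, 12.65, -9.4) = (0.5, 0.9675, -1.105)
r = -1.105

-1.105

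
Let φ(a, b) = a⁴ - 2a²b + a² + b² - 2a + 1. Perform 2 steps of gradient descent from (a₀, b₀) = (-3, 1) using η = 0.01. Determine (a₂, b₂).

(-1.69056256, 1.213632)

∇φ = (4a³ - 4ab + 2a - 2, -2a² + 2b)
(a₁, b₁) = (-3, 1) − 0.01·(-104, -16) = (-1.96, 1.16)
(a₂, b₂) = (-1.96, 1.16) − 0.01·(-26.943744, -5.3632) = (-1.69056256, 1.213632)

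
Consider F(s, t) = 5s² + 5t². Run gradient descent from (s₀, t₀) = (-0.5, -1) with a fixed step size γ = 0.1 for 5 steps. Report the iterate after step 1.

∇F = (10s, 10t)
(s₁, t₁) = (-0.5, -1) − 0.1·(-5, -10) = (0, 0)

(0, 0)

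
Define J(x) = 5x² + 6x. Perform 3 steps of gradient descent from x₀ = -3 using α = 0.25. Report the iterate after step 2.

-6

J′(x) = 10x + 6
Step 1: J′(-3) = -24; x₁ = -3 − 0.25·(-24) = 3
Step 2: J′(3) = 36; x₂ = 3 − 0.25·36 = -6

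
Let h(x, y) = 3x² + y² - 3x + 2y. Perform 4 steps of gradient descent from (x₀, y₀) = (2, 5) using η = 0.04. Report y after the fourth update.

3.29835776

∇h = (6x - 3, 2y + 2)
(x₁, y₁) = (2, 5) − 0.04·(9, 12) = (1.64, 4.52)
(x₂, y₂) = (1.64, 4.52) − 0.04·(6.84, 11.04) = (1.3664, 4.0784)
(x₃, y₃) = (1.3664, 4.0784) − 0.04·(5.1984, 10.1568) = (1.158464, 3.672128)
(x₄, y₄) = (1.158464, 3.672128) − 0.04·(3.950784, 9.344256) = (1.00043264, 3.29835776)
y = 3.29835776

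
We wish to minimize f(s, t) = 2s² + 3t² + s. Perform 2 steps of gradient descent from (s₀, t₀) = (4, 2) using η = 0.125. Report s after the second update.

0.8125

∇f = (4s + 1, 6t)
(s₁, t₁) = (4, 2) − 0.125·(17, 12) = (1.875, 0.5)
(s₂, t₂) = (1.875, 0.5) − 0.125·(8.5, 3) = (0.8125, 0.125)
s = 0.8125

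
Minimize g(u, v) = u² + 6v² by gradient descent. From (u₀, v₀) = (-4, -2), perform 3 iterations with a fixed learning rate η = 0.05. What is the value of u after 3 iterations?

∇g = (2u, 12v)
Step 1: at (-4, -2), ∇g = (-8, -24) → (-4, -2) − 0.05·(-8, -24) = (-3.6, -0.8)
Step 2: at (-3.6, -0.8), ∇g = (-7.2, -9.6) → (-3.6, -0.8) − 0.05·(-7.2, -9.6) = (-3.24, -0.32)
Step 3: at (-3.24, -0.32), ∇g = (-6.48, -3.84) → (-3.24, -0.32) − 0.05·(-6.48, -3.84) = (-2.916, -0.128)
u = -2.916

-2.916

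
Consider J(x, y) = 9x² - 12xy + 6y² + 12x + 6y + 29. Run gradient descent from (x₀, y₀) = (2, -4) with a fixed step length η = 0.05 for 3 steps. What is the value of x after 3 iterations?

∇J = (18x - 12y + 12, -12x + 12y + 6)
Step 1: at (2, -4), ∇J = (96, -66) → (2, -4) − 0.05·(96, -66) = (-2.8, -0.7)
Step 2: at (-2.8, -0.7), ∇J = (-30, 31.2) → (-2.8, -0.7) − 0.05·(-30, 31.2) = (-1.3, -2.26)
Step 3: at (-1.3, -2.26), ∇J = (15.72, -5.52) → (-1.3, -2.26) − 0.05·(15.72, -5.52) = (-2.086, -1.984)
x = -2.086

-2.086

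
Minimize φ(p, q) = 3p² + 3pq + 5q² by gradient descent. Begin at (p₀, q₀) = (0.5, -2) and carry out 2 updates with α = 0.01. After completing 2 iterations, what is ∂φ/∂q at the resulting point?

∇φ = (6p + 3q, 3p + 10q)
(p₁, q₁) = (0.5, -2) − 0.01·(-3, -18.5) = (0.53, -1.815)
(p₂, q₂) = (0.53, -1.815) − 0.01·(-2.265, -16.56) = (0.55265, -1.6494)
∂φ/∂q at (0.55265, -1.6494) = -14.83605

-14.83605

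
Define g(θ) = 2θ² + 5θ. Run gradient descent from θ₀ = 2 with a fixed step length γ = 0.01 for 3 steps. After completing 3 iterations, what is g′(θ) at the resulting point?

11.501568

g′(θ) = 4θ + 5
θ₁ = 2 − 0.01·13 = 1.87
θ₂ = 1.87 − 0.01·12.48 = 1.7452
θ₃ = 1.7452 − 0.01·11.9808 = 1.625392
g′(θ) at (1.625392) = 11.501568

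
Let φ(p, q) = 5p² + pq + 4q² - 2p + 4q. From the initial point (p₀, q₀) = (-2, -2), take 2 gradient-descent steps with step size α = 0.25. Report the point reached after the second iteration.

(-5.875, -3.5)

∇φ = (10p + q - 2, p + 8q + 4)
Step 1: at (-2, -2), ∇φ = (-24, -14) → (-2, -2) − 0.25·(-24, -14) = (4, 1.5)
Step 2: at (4, 1.5), ∇φ = (39.5, 20) → (4, 1.5) − 0.25·(39.5, 20) = (-5.875, -3.5)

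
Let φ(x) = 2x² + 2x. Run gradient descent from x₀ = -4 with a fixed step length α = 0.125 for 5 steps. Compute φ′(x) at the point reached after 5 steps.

-0.4375

φ′(x) = 4x + 2
Step 1: φ′(-4) = -14; x₁ = -4 − 0.125·(-14) = -2.25
Step 2: φ′(-2.25) = -7; x₂ = -2.25 − 0.125·(-7) = -1.375
Step 3: φ′(-1.375) = -3.5; x₃ = -1.375 − 0.125·(-3.5) = -0.9375
Step 4: φ′(-0.9375) = -1.75; x₄ = -0.9375 − 0.125·(-1.75) = -0.71875
Step 5: φ′(-0.71875) = -0.875; x₅ = -0.71875 − 0.125·(-0.875) = -0.609375
φ′(x) at (-0.609375) = -0.4375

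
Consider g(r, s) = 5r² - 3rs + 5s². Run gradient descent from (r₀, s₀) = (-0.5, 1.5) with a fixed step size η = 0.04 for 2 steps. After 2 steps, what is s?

∇g = (10r - 3s, -3r + 10s)
Step 1: at (-0.5, 1.5), ∇g = (-9.5, 16.5) → (-0.5, 1.5) − 0.04·(-9.5, 16.5) = (-0.12, 0.84)
Step 2: at (-0.12, 0.84), ∇g = (-3.72, 8.76) → (-0.12, 0.84) − 0.04·(-3.72, 8.76) = (0.0288, 0.4896)
s = 0.4896

0.4896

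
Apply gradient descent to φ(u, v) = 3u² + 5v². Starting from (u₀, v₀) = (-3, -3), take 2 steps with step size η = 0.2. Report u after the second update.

-0.12

∇φ = (6u, 10v)
Step 1: at (-3, -3), ∇φ = (-18, -30) → (-3, -3) − 0.2·(-18, -30) = (0.6, 3)
Step 2: at (0.6, 3), ∇φ = (3.6, 30) → (0.6, 3) − 0.2·(3.6, 30) = (-0.12, -3)
u = -0.12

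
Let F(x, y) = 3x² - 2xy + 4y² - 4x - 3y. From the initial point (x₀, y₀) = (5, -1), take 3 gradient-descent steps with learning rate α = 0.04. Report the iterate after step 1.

∇F = (6x - 2y - 4, -2x + 8y - 3)
Step 1: at (5, -1), ∇F = (28, -21) → (5, -1) − 0.04·(28, -21) = (3.88, -0.16)

(3.88, -0.16)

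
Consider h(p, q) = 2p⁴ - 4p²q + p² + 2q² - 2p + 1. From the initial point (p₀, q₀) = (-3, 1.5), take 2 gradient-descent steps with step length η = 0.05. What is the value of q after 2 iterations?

∇h = (8p³ - 8pq + 2p - 2, -4p² + 4q)
Step 1: at (-3, 1.5), ∇h = (-188, -30) → (-3, 1.5) − 0.05·(-188, -30) = (6.4, 3)
Step 2: at (6.4, 3), ∇h = (1954.352, -151.84) → (6.4, 3) − 0.05·(1954.352, -151.84) = (-91.3176, 10.592)
q = 10.592

10.592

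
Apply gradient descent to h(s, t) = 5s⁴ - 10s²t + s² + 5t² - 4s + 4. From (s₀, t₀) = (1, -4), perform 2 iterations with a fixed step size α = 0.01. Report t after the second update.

-3.14996

∇h = (20s³ - 20st + 2s - 4, -10s² + 10t)
Step 1: at (1, -4), ∇h = (98, -50) → (1, -4) − 0.01·(98, -50) = (0.02, -3.5)
Step 2: at (0.02, -3.5), ∇h = (-2.55984, -35.004) → (0.02, -3.5) − 0.01·(-2.55984, -35.004) = (0.0455984, -3.14996)
t = -3.14996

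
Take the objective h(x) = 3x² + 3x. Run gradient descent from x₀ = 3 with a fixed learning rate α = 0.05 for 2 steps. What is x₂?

1.215

h′(x) = 6x + 3
Step 1: h′(3) = 21; x₁ = 3 − 0.05·21 = 1.95
Step 2: h′(1.95) = 14.7; x₂ = 1.95 − 0.05·14.7 = 1.215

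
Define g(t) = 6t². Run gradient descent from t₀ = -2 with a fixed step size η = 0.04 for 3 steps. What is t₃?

-0.281216

g′(t) = 12t
t₁ = -2 − 0.04·(-24) = -1.04
t₂ = -1.04 − 0.04·(-12.48) = -0.5408
t₃ = -0.5408 − 0.04·(-6.4896) = -0.281216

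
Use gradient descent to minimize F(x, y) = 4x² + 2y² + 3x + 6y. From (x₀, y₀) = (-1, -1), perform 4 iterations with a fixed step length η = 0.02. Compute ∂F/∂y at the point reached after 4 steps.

1.43278592

∇F = (8x + 3, 4y + 6)
(x₁, y₁) = (-1, -1) − 0.02·(-5, 2) = (-0.9, -1.04)
(x₂, y₂) = (-0.9, -1.04) − 0.02·(-4.2, 1.84) = (-0.816, -1.0768)
(x₃, y₃) = (-0.816, -1.0768) − 0.02·(-3.528, 1.6928) = (-0.74544, -1.110656)
(x₄, y₄) = (-0.74544, -1.110656) − 0.02·(-2.96352, 1.557376) = (-0.6861696, -1.14180352)
∂F/∂y at (-0.6861696, -1.14180352) = 1.43278592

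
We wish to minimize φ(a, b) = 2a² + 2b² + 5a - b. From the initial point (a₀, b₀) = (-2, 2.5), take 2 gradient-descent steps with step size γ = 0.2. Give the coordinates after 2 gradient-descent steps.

(-1.28, 0.34)

∇φ = (4a + 5, 4b - 1)
Step 1: at (-2, 2.5), ∇φ = (-3, 9) → (-2, 2.5) − 0.2·(-3, 9) = (-1.4, 0.7)
Step 2: at (-1.4, 0.7), ∇φ = (-0.6, 1.8) → (-1.4, 0.7) − 0.2·(-0.6, 1.8) = (-1.28, 0.34)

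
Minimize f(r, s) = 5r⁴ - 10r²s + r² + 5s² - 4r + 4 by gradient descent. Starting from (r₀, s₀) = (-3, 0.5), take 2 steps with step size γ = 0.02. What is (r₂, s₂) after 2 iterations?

(-148.3936, 12.712)

∇f = (20r³ - 20rs + 2r - 4, -10r² + 10s)
Step 1: at (-3, 0.5), ∇f = (-520, -85) → (-3, 0.5) − 0.02·(-520, -85) = (7.4, 2.2)
Step 2: at (7.4, 2.2), ∇f = (7789.68, -525.6) → (7.4, 2.2) − 0.02·(7789.68, -525.6) = (-148.3936, 12.712)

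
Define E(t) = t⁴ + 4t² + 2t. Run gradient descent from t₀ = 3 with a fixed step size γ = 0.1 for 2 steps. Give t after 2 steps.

447.6656

E′(t) = 4t³ + 8t + 2
t₁ = 3 − 0.1·134 = -10.4
t₂ = -10.4 − 0.1·(-4580.656) = 447.6656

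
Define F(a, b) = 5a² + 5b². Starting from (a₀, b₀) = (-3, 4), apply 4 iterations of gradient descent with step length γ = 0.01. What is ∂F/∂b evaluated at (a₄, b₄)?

∇F = (10a, 10b)
(a₁, b₁) = (-3, 4) − 0.01·(-30, 40) = (-2.7, 3.6)
(a₂, b₂) = (-2.7, 3.6) − 0.01·(-27, 36) = (-2.43, 3.24)
(a₃, b₃) = (-2.43, 3.24) − 0.01·(-24.3, 32.4) = (-2.187, 2.916)
(a₄, b₄) = (-2.187, 2.916) − 0.01·(-21.87, 29.16) = (-1.9683, 2.6244)
∂F/∂b at (-1.9683, 2.6244) = 26.244

26.244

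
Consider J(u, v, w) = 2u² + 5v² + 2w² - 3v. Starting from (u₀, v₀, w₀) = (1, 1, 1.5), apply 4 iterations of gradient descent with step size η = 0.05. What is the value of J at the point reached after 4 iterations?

0.6500893525

∇J = (4u, 10v - 3, 4w)
Step 1: at (1, 1, 1.5), ∇J = (4, 7, 6) → (1, 1, 1.5) − 0.05·(4, 7, 6) = (0.8, 0.65, 1.2)
Step 2: at (0.8, 0.65, 1.2), ∇J = (3.2, 3.5, 4.8) → (0.8, 0.65, 1.2) − 0.05·(3.2, 3.5, 4.8) = (0.64, 0.475, 0.96)
Step 3: at (0.64, 0.475, 0.96), ∇J = (2.56, 1.75, 3.84) → (0.64, 0.475, 0.96) − 0.05·(2.56, 1.75, 3.84) = (0.512, 0.3875, 0.768)
Step 4: at (0.512, 0.3875, 0.768), ∇J = (2.048, 0.875, 3.072) → (0.512, 0.3875, 0.768) − 0.05·(2.048, 0.875, 3.072) = (0.4096, 0.34375, 0.6144)
J(0.4096, 0.34375, 0.6144) = 0.6500893525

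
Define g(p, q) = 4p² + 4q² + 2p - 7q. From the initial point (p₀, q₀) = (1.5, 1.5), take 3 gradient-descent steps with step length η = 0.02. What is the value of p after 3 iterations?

0.787232

∇g = (8p + 2, 8q - 7)
(p₁, q₁) = (1.5, 1.5) − 0.02·(14, 5) = (1.22, 1.4)
(p₂, q₂) = (1.22, 1.4) − 0.02·(11.76, 4.2) = (0.9848, 1.316)
(p₃, q₃) = (0.9848, 1.316) − 0.02·(9.8784, 3.528) = (0.787232, 1.24544)
p = 0.787232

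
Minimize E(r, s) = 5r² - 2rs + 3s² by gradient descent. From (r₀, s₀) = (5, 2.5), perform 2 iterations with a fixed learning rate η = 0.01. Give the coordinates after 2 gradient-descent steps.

∇E = (10r - 2s, -2r + 6s)
Step 1: at (5, 2.5), ∇E = (45, 5) → (5, 2.5) − 0.01·(45, 5) = (4.55, 2.45)
Step 2: at (4.55, 2.45), ∇E = (40.6, 5.6) → (4.55, 2.45) − 0.01·(40.6, 5.6) = (4.144, 2.394)

(4.144, 2.394)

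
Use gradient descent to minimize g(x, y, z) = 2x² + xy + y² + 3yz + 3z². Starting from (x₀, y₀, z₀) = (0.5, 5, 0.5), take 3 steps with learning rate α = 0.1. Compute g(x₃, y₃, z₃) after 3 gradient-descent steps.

∇g = (4x + y, x + 2y + 3z, 3y + 6z)
Step 1: at (0.5, 5, 0.5), ∇g = (7, 12, 18) → (0.5, 5, 0.5) − 0.1·(7, 12, 18) = (-0.2, 3.8, -1.3)
Step 2: at (-0.2, 3.8, -1.3), ∇g = (3, 3.5, 3.6) → (-0.2, 3.8, -1.3) − 0.1·(3, 3.5, 3.6) = (-0.5, 3.45, -1.66)
Step 3: at (-0.5, 3.45, -1.66), ∇g = (1.45, 1.42, 0.39) → (-0.5, 3.45, -1.66) − 0.1·(1.45, 1.42, 0.39) = (-0.645, 3.308, -1.699)
g(-0.645, 3.308, -1.699) = 1.440181

1.440181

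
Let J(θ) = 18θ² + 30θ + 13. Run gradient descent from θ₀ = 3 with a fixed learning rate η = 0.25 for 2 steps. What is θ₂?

J′(θ) = 36θ + 30
θ₁ = 3 − 0.25·138 = -31.5
θ₂ = -31.5 − 0.25·(-1104) = 244.5

244.5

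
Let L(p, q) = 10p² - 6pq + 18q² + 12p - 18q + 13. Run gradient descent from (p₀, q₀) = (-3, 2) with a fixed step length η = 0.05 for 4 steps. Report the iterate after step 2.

(-1.08, 2.18)

∇L = (20p - 6q + 12, -6p + 36q - 18)
(p₁, q₁) = (-3, 2) − 0.05·(-60, 72) = (0, -1.6)
(p₂, q₂) = (0, -1.6) − 0.05·(21.6, -75.6) = (-1.08, 2.18)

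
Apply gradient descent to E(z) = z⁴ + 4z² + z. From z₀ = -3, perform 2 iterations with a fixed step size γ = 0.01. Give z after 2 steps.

-1.37172764

E′(z) = 4z³ + 8z + 1
Step 1: E′(-3) = -131; z₁ = -3 − 0.01·(-131) = -1.69
Step 2: E′(-1.69) = -31.827236; z₂ = -1.69 − 0.01·(-31.827236) = -1.37172764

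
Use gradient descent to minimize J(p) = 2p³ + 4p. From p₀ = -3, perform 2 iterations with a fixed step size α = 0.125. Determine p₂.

-89.546875

J′(p) = 6p² + 4
p₁ = -3 − 0.125·58 = -10.25
p₂ = -10.25 − 0.125·634.375 = -89.546875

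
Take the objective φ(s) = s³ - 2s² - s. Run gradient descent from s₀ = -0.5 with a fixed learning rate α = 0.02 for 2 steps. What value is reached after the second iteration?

φ′(s) = 3s² - 4s - 1
s₁ = -0.5 − 0.02·1.75 = -0.535
s₂ = -0.535 − 0.02·1.998675 = -0.5749735

-0.5749735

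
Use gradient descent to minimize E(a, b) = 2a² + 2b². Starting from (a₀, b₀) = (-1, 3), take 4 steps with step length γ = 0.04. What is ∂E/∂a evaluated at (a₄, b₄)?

-1.99148544

∇E = (4a, 4b)
Step 1: at (-1, 3), ∇E = (-4, 12) → (-1, 3) − 0.04·(-4, 12) = (-0.84, 2.52)
Step 2: at (-0.84, 2.52), ∇E = (-3.36, 10.08) → (-0.84, 2.52) − 0.04·(-3.36, 10.08) = (-0.7056, 2.1168)
Step 3: at (-0.7056, 2.1168), ∇E = (-2.8224, 8.4672) → (-0.7056, 2.1168) − 0.04·(-2.8224, 8.4672) = (-0.592704, 1.778112)
Step 4: at (-0.592704, 1.778112), ∇E = (-2.370816, 7.112448) → (-0.592704, 1.778112) − 0.04·(-2.370816, 7.112448) = (-0.49787136, 1.49361408)
∂E/∂a at (-0.49787136, 1.49361408) = -1.99148544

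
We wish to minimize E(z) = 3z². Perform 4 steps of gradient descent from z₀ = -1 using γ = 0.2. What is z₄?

E′(z) = 6z
Step 1: E′(-1) = -6; z₁ = -1 − 0.2·(-6) = 0.2
Step 2: E′(0.2) = 1.2; z₂ = 0.2 − 0.2·1.2 = -0.04
Step 3: E′(-0.04) = -0.24; z₃ = -0.04 − 0.2·(-0.24) = 0.008
Step 4: E′(0.008) = 0.048; z₄ = 0.008 − 0.2·0.048 = -0.0016

-0.0016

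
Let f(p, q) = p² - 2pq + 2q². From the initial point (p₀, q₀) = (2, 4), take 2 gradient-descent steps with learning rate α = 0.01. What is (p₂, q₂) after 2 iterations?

(2.0768, 3.7656)

∇f = (2p - 2q, -2p + 4q)
(p₁, q₁) = (2, 4) − 0.01·(-4, 12) = (2.04, 3.88)
(p₂, q₂) = (2.04, 3.88) − 0.01·(-3.68, 11.44) = (2.0768, 3.7656)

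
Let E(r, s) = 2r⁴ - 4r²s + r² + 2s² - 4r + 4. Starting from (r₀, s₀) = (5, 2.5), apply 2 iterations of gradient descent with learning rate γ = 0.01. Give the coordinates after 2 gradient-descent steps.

(0.31075328, 3.923344)

∇E = (8r³ - 8rs + 2r - 4, -4r² + 4s)
(r₁, s₁) = (5, 2.5) − 0.01·(906, -90) = (-4.06, 3.4)
(r₂, s₂) = (-4.06, 3.4) − 0.01·(-437.075328, -52.3344) = (0.31075328, 3.923344)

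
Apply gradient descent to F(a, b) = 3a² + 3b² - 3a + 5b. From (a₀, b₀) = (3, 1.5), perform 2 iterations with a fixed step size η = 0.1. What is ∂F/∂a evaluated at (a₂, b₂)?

∇F = (6a - 3, 6b + 5)
(a₁, b₁) = (3, 1.5) − 0.1·(15, 14) = (1.5, 0.1)
(a₂, b₂) = (1.5, 0.1) − 0.1·(6, 5.6) = (0.9, -0.46)
∂F/∂a at (0.9, -0.46) = 2.4

2.4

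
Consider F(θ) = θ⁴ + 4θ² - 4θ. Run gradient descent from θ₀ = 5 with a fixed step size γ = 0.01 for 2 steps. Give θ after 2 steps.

F′(θ) = 4θ³ + 8θ - 4
θ₁ = 5 − 0.01·536 = -0.36
θ₂ = -0.36 − 0.01·(-7.066624) = -0.28933376

-0.28933376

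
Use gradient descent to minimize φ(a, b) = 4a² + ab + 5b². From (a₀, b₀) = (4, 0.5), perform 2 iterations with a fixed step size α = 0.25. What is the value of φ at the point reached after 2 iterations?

166.7880859375

∇φ = (8a + b, a + 10b)
(a₁, b₁) = (4, 0.5) − 0.25·(32.5, 9) = (-4.125, -1.75)
(a₂, b₂) = (-4.125, -1.75) − 0.25·(-34.75, -21.625) = (4.5625, 3.65625)
φ(4.5625, 3.65625) = 166.7880859375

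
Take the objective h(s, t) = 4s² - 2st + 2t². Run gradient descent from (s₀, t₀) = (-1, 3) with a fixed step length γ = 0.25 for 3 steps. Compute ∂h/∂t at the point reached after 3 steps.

-12.25

∇h = (8s - 2t, -2s + 4t)
(s₁, t₁) = (-1, 3) − 0.25·(-14, 14) = (2.5, -0.5)
(s₂, t₂) = (2.5, -0.5) − 0.25·(21, -7) = (-2.75, 1.25)
(s₃, t₃) = (-2.75, 1.25) − 0.25·(-24.5, 10.5) = (3.375, -1.375)
∂h/∂t at (3.375, -1.375) = -12.25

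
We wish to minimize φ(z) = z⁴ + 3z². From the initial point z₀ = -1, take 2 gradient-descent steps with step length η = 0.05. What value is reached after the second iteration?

-0.325

φ′(z) = 4z³ + 6z
z₁ = -1 − 0.05·(-10) = -0.5
z₂ = -0.5 − 0.05·(-3.5) = -0.325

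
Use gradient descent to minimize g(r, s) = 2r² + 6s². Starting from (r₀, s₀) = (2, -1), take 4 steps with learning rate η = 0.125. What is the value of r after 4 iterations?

∇g = (4r, 12s)
Step 1: at (2, -1), ∇g = (8, -12) → (2, -1) − 0.125·(8, -12) = (1, 0.5)
Step 2: at (1, 0.5), ∇g = (4, 6) → (1, 0.5) − 0.125·(4, 6) = (0.5, -0.25)
Step 3: at (0.5, -0.25), ∇g = (2, -3) → (0.5, -0.25) − 0.125·(2, -3) = (0.25, 0.125)
Step 4: at (0.25, 0.125), ∇g = (1, 1.5) → (0.25, 0.125) − 0.125·(1, 1.5) = (0.125, -0.0625)
r = 0.125

0.125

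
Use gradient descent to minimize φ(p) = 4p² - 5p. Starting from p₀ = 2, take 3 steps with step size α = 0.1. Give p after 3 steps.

φ′(p) = 8p - 5
p₁ = 2 − 0.1·11 = 0.9
p₂ = 0.9 − 0.1·2.2 = 0.68
p₃ = 0.68 − 0.1·0.44 = 0.636

0.636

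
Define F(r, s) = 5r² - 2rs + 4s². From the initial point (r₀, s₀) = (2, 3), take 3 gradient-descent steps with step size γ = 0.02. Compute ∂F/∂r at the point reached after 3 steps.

8.838016

∇F = (10r - 2s, -2r + 8s)
(r₁, s₁) = (2, 3) − 0.02·(14, 20) = (1.72, 2.6)
(r₂, s₂) = (1.72, 2.6) − 0.02·(12, 17.36) = (1.48, 2.2528)
(r₃, s₃) = (1.48, 2.2528) − 0.02·(10.2944, 15.0624) = (1.274112, 1.951552)
∂F/∂r at (1.274112, 1.951552) = 8.838016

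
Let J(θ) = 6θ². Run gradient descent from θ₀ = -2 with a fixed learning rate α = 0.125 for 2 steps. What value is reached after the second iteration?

-0.5

J′(θ) = 12θ
Step 1: J′(-2) = -24; θ₁ = -2 − 0.125·(-24) = 1
Step 2: J′(1) = 12; θ₂ = 1 − 0.125·12 = -0.5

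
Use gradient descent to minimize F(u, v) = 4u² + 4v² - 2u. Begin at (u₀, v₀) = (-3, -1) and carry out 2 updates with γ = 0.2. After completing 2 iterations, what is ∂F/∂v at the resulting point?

∇F = (8u - 2, 8v)
Step 1: at (-3, -1), ∇F = (-26, -8) → (-3, -1) − 0.2·(-26, -8) = (2.2, 0.6)
Step 2: at (2.2, 0.6), ∇F = (15.6, 4.8) → (2.2, 0.6) − 0.2·(15.6, 4.8) = (-0.92, -0.36)
∂F/∂v at (-0.92, -0.36) = -2.88

-2.88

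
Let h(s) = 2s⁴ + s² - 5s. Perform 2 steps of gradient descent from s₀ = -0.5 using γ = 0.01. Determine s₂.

h′(s) = 8s³ + 2s - 5
s₁ = -0.5 − 0.01·(-7) = -0.43
s₂ = -0.43 − 0.01·(-6.496056) = -0.36503944

-0.36503944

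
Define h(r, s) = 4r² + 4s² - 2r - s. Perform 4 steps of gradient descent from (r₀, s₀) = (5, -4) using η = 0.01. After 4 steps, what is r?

∇h = (8r - 2, 8s - 1)
(r₁, s₁) = (5, -4) − 0.01·(38, -33) = (4.62, -3.67)
(r₂, s₂) = (4.62, -3.67) − 0.01·(34.96, -30.36) = (4.2704, -3.3664)
(r₃, s₃) = (4.2704, -3.3664) − 0.01·(32.1632, -27.9312) = (3.948768, -3.087088)
(r₄, s₄) = (3.948768, -3.087088) − 0.01·(29.590144, -25.696704) = (3.65286656, -2.83012096)
r = 3.65286656

3.65286656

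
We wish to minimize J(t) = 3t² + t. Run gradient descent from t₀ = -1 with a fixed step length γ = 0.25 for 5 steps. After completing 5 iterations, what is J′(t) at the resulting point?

0.15625

J′(t) = 6t + 1
t₁ = -1 − 0.25·(-5) = 0.25
t₂ = 0.25 − 0.25·2.5 = -0.375
t₃ = -0.375 − 0.25·(-1.25) = -0.0625
t₄ = -0.0625 − 0.25·0.625 = -0.21875
t₅ = -0.21875 − 0.25·(-0.3125) = -0.140625
J′(t) at (-0.140625) = 0.15625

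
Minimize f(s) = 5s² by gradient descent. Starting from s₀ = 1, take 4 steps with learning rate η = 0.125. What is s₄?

f′(s) = 10s
Step 1: f′(1) = 10; s₁ = 1 − 0.125·10 = -0.25
Step 2: f′(-0.25) = -2.5; s₂ = -0.25 − 0.125·(-2.5) = 0.0625
Step 3: f′(0.0625) = 0.625; s₃ = 0.0625 − 0.125·0.625 = -0.015625
Step 4: f′(-0.015625) = -0.15625; s₄ = -0.015625 − 0.125·(-0.15625) = 0.00390625

0.00390625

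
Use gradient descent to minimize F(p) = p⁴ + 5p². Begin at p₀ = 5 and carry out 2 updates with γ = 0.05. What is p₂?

F′(p) = 4p³ + 10p
p₁ = 5 − 0.05·550 = -22.5
p₂ = -22.5 − 0.05·(-45787.5) = 2266.875

2266.875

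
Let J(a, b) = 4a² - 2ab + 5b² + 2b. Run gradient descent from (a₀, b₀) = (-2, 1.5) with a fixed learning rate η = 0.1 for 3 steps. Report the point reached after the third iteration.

(-0.072, -0.228)

∇J = (8a - 2b, -2a + 10b + 2)
Step 1: at (-2, 1.5), ∇J = (-19, 21) → (-2, 1.5) − 0.1·(-19, 21) = (-0.1, -0.6)
Step 2: at (-0.1, -0.6), ∇J = (0.4, -3.8) → (-0.1, -0.6) − 0.1·(0.4, -3.8) = (-0.14, -0.22)
Step 3: at (-0.14, -0.22), ∇J = (-0.68, 0.08) → (-0.14, -0.22) − 0.1·(-0.68, 0.08) = (-0.072, -0.228)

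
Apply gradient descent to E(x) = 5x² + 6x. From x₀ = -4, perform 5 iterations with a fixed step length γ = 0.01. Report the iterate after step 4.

E′(x) = 10x + 6
x₁ = -4 − 0.01·(-34) = -3.66
x₂ = -3.66 − 0.01·(-30.6) = -3.354
x₃ = -3.354 − 0.01·(-27.54) = -3.0786
x₄ = -3.0786 − 0.01·(-24.786) = -2.83074

-2.83074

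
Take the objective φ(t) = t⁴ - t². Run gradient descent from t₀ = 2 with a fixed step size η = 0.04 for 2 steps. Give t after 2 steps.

φ′(t) = 4t³ - 2t
Step 1: φ′(2) = 28; t₁ = 2 − 0.04·28 = 0.88
Step 2: φ′(0.88) = 0.965888; t₂ = 0.88 − 0.04·0.965888 = 0.84136448

0.84136448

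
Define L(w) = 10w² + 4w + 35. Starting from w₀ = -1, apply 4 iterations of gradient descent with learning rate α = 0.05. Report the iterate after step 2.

L′(w) = 20w + 4
w₁ = -1 − 0.05·(-16) = -0.2
w₂ = -0.2 − 0.05·0 = -0.2

-0.2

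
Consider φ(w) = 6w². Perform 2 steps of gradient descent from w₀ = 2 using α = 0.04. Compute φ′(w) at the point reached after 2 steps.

φ′(w) = 12w
w₁ = 2 − 0.04·24 = 1.04
w₂ = 1.04 − 0.04·12.48 = 0.5408
φ′(w) at (0.5408) = 6.4896

6.4896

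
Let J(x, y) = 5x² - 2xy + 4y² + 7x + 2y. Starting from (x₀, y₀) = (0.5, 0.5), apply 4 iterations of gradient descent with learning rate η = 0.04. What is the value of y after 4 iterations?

∇J = (10x - 2y + 7, -2x + 8y + 2)
(x₁, y₁) = (0.5, 0.5) − 0.04·(11, 5) = (0.06, 0.3)
(x₂, y₂) = (0.06, 0.3) − 0.04·(7, 4.28) = (-0.22, 0.1288)
(x₃, y₃) = (-0.22, 0.1288) − 0.04·(4.5424, 3.4704) = (-0.401696, -0.010016)
(x₄, y₄) = (-0.401696, -0.010016) − 0.04·(3.003072, 2.723264) = (-0.52181888, -0.11894656)
y = -0.11894656

-0.11894656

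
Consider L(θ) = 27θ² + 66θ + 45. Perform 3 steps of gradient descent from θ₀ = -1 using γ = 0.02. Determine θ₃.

-1.222336

L′(θ) = 54θ + 66
θ₁ = -1 − 0.02·12 = -1.24
θ₂ = -1.24 − 0.02·(-0.96) = -1.2208
θ₃ = -1.2208 − 0.02·0.0768 = -1.222336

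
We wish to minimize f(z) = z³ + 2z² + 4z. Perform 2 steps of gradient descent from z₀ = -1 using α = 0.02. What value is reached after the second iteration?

f′(z) = 3z² + 4z + 4
z₁ = -1 − 0.02·3 = -1.06
z₂ = -1.06 − 0.02·3.1308 = -1.122616

-1.122616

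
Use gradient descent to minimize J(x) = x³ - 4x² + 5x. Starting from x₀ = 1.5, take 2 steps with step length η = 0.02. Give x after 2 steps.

1.5098985

J′(x) = 3x² - 8x + 5
Step 1: J′(1.5) = -0.25; x₁ = 1.5 − 0.02·(-0.25) = 1.505
Step 2: J′(1.505) = -0.244925; x₂ = 1.505 − 0.02·(-0.244925) = 1.5098985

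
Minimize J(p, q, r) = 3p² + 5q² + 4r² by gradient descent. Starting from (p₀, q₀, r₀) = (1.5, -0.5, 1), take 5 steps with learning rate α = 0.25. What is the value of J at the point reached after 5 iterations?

∇J = (6p, 10q, 8r)
Step 1: at (1.5, -0.5, 1), ∇J = (9, -5, 8) → (1.5, -0.5, 1) − 0.25·(9, -5, 8) = (-0.75, 0.75, -1)
Step 2: at (-0.75, 0.75, -1), ∇J = (-4.5, 7.5, -8) → (-0.75, 0.75, -1) − 0.25·(-4.5, 7.5, -8) = (0.375, -1.125, 1)
Step 3: at (0.375, -1.125, 1), ∇J = (2.25, -11.25, 8) → (0.375, -1.125, 1) − 0.25·(2.25, -11.25, 8) = (-0.1875, 1.6875, -1)
Step 4: at (-0.1875, 1.6875, -1), ∇J = (-1.125, 16.875, -8) → (-0.1875, 1.6875, -1) − 0.25·(-1.125, 16.875, -8) = (0.09375, -2.53125, 1)
Step 5: at (0.09375, -2.53125, 1), ∇J = (0.5625, -25.3125, 8) → (0.09375, -2.53125, 1) − 0.25·(0.5625, -25.3125, 8) = (-0.046875, 3.796875, -1)
J(-0.046875, 3.796875, -1) = 76.087890625

76.087890625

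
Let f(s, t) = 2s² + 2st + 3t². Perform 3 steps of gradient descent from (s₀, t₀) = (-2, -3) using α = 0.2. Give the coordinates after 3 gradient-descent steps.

(0.16, 0.28)

∇f = (4s + 2t, 2s + 6t)
(s₁, t₁) = (-2, -3) − 0.2·(-14, -22) = (0.8, 1.4)
(s₂, t₂) = (0.8, 1.4) − 0.2·(6, 10) = (-0.4, -0.6)
(s₃, t₃) = (-0.4, -0.6) − 0.2·(-2.8, -4.4) = (0.16, 0.28)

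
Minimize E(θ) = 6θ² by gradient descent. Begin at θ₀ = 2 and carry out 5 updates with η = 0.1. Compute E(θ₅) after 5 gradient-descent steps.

0.0000024576

E′(θ) = 12θ
Step 1: E′(2) = 24; θ₁ = 2 − 0.1·24 = -0.4
Step 2: E′(-0.4) = -4.8; θ₂ = -0.4 − 0.1·(-4.8) = 0.08
Step 3: E′(0.08) = 0.96; θ₃ = 0.08 − 0.1·0.96 = -0.016
Step 4: E′(-0.016) = -0.192; θ₄ = -0.016 − 0.1·(-0.192) = 0.0032
Step 5: E′(0.0032) = 0.0384; θ₅ = 0.0032 − 0.1·0.0384 = -0.00064
E(-0.00064) = 0.0000024576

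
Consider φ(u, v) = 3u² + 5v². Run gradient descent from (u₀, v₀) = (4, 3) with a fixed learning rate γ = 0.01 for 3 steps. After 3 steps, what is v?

2.187

∇φ = (6u, 10v)
(u₁, v₁) = (4, 3) − 0.01·(24, 30) = (3.76, 2.7)
(u₂, v₂) = (3.76, 2.7) − 0.01·(22.56, 27) = (3.5344, 2.43)
(u₃, v₃) = (3.5344, 2.43) − 0.01·(21.2064, 24.3) = (3.322336, 2.187)
v = 2.187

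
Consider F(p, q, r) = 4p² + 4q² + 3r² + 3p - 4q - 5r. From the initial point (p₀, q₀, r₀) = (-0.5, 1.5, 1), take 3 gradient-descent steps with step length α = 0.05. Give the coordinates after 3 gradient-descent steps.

∇F = (8p + 3, 8q - 4, 6r - 5)
(p₁, q₁, r₁) = (-0.5, 1.5, 1) − 0.05·(-1, 8, 1) = (-0.45, 1.1, 0.95)
(p₂, q₂, r₂) = (-0.45, 1.1, 0.95) − 0.05·(-0.6, 4.8, 0.7) = (-0.42, 0.86, 0.915)
(p₃, q₃, r₃) = (-0.42, 0.86, 0.915) − 0.05·(-0.36, 2.88, 0.49) = (-0.402, 0.716, 0.8905)

(-0.402, 0.716, 0.8905)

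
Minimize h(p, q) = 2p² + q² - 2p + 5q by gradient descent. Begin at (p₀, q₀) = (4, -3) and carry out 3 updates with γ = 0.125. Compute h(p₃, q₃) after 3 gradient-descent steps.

-6.32269287109375

∇h = (4p - 2, 2q + 5)
Step 1: at (4, -3), ∇h = (14, -1) → (4, -3) − 0.125·(14, -1) = (2.25, -2.875)
Step 2: at (2.25, -2.875), ∇h = (7, -0.75) → (2.25, -2.875) − 0.125·(7, -0.75) = (1.375, -2.78125)
Step 3: at (1.375, -2.78125), ∇h = (3.5, -0.5625) → (1.375, -2.78125) − 0.125·(3.5, -0.5625) = (0.9375, -2.7109375)
h(0.9375, -2.7109375) = -6.32269287109375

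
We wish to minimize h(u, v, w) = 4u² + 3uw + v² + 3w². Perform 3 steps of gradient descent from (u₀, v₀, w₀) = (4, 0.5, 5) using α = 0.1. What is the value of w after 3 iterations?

0.326

∇h = (8u + 3w, 2v, 3u + 6w)
Step 1: at (4, 0.5, 5), ∇h = (47, 1, 42) → (4, 0.5, 5) − 0.1·(47, 1, 42) = (-0.7, 0.4, 0.8)
Step 2: at (-0.7, 0.4, 0.8), ∇h = (-3.2, 0.8, 2.7) → (-0.7, 0.4, 0.8) − 0.1·(-3.2, 0.8, 2.7) = (-0.38, 0.32, 0.53)
Step 3: at (-0.38, 0.32, 0.53), ∇h = (-1.45, 0.64, 2.04) → (-0.38, 0.32, 0.53) − 0.1·(-1.45, 0.64, 2.04) = (-0.235, 0.256, 0.326)
w = 0.326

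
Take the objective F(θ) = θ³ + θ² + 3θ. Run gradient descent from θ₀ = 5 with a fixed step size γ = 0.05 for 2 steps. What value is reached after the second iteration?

F′(θ) = 3θ² + 2θ + 3
θ₁ = 5 − 0.05·88 = 0.6
θ₂ = 0.6 − 0.05·5.28 = 0.336

0.336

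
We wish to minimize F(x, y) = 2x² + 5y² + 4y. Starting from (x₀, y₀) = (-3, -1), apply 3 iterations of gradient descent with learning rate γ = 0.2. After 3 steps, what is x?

-0.024

∇F = (4x, 10y + 4)
(x₁, y₁) = (-3, -1) − 0.2·(-12, -6) = (-0.6, 0.2)
(x₂, y₂) = (-0.6, 0.2) − 0.2·(-2.4, 6) = (-0.12, -1)
(x₃, y₃) = (-0.12, -1) − 0.2·(-0.48, -6) = (-0.024, 0.2)
x = -0.024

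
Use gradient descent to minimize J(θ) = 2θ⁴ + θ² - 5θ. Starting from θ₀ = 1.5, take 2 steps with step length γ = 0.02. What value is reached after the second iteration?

0.9

J′(θ) = 8θ³ + 2θ - 5
Step 1: J′(1.5) = 25; θ₁ = 1.5 − 0.02·25 = 1
Step 2: J′(1) = 5; θ₂ = 1 − 0.02·5 = 0.9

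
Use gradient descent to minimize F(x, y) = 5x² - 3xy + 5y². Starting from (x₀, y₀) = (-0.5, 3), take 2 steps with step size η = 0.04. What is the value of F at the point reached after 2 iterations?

∇F = (10x - 3y, -3x + 10y)
(x₁, y₁) = (-0.5, 3) − 0.04·(-14, 31.5) = (0.06, 1.74)
(x₂, y₂) = (0.06, 1.74) − 0.04·(-4.62, 17.22) = (0.2448, 1.0512)
F(0.2448, 1.0512) = 5.05274112

5.05274112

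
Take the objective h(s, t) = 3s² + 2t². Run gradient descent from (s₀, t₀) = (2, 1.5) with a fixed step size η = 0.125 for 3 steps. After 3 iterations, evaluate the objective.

∇h = (6s, 4t)
Step 1: at (2, 1.5), ∇h = (12, 6) → (2, 1.5) − 0.125·(12, 6) = (0.5, 0.75)
Step 2: at (0.5, 0.75), ∇h = (3, 3) → (0.5, 0.75) − 0.125·(3, 3) = (0.125, 0.375)
Step 3: at (0.125, 0.375), ∇h = (0.75, 1.5) → (0.125, 0.375) − 0.125·(0.75, 1.5) = (0.03125, 0.1875)
h(0.03125, 0.1875) = 0.0732421875

0.0732421875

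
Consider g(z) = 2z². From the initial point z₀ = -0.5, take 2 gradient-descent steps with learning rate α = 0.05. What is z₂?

g′(z) = 4z
z₁ = -0.5 − 0.05·(-2) = -0.4
z₂ = -0.4 − 0.05·(-1.6) = -0.32

-0.32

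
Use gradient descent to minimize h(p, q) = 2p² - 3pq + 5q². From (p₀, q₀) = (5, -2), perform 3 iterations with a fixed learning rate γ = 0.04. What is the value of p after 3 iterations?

∇h = (4p - 3q, -3p + 10q)
(p₁, q₁) = (5, -2) − 0.04·(26, -35) = (3.96, -0.6)
(p₂, q₂) = (3.96, -0.6) − 0.04·(17.64, -17.88) = (3.2544, 0.1152)
(p₃, q₃) = (3.2544, 0.1152) − 0.04·(12.672, -8.6112) = (2.74752, 0.459648)
p = 2.74752

2.74752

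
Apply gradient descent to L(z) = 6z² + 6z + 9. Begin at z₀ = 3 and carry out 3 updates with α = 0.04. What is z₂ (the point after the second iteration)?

L′(z) = 12z + 6
Step 1: L′(3) = 42; z₁ = 3 − 0.04·42 = 1.32
Step 2: L′(1.32) = 21.84; z₂ = 1.32 − 0.04·21.84 = 0.4464

0.4464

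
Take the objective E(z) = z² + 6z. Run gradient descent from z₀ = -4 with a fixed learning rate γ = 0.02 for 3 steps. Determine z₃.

-3.884736

E′(z) = 2z + 6
Step 1: E′(-4) = -2; z₁ = -4 − 0.02·(-2) = -3.96
Step 2: E′(-3.96) = -1.92; z₂ = -3.96 − 0.02·(-1.92) = -3.9216
Step 3: E′(-3.9216) = -1.8432; z₃ = -3.9216 − 0.02·(-1.8432) = -3.884736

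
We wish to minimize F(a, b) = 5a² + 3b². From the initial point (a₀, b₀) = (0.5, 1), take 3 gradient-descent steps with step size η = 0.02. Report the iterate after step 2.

∇F = (10a, 6b)
(a₁, b₁) = (0.5, 1) − 0.02·(5, 6) = (0.4, 0.88)
(a₂, b₂) = (0.4, 0.88) − 0.02·(4, 5.28) = (0.32, 0.7744)

(0.32, 0.7744)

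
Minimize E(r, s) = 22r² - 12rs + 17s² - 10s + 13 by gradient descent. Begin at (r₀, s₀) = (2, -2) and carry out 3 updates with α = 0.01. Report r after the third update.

0.157168

∇E = (44r - 12s, -12r + 34s - 10)
(r₁, s₁) = (2, -2) − 0.01·(112, -102) = (0.88, -0.98)
(r₂, s₂) = (0.88, -0.98) − 0.01·(50.48, -53.88) = (0.3752, -0.4412)
(r₃, s₃) = (0.3752, -0.4412) − 0.01·(21.8032, -29.5032) = (0.157168, -0.146168)
r = 0.157168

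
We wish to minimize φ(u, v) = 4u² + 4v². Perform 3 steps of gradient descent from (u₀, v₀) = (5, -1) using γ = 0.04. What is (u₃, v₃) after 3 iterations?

∇φ = (8u, 8v)
(u₁, v₁) = (5, -1) − 0.04·(40, -8) = (3.4, -0.68)
(u₂, v₂) = (3.4, -0.68) − 0.04·(27.2, -5.44) = (2.312, -0.4624)
(u₃, v₃) = (2.312, -0.4624) − 0.04·(18.496, -3.6992) = (1.57216, -0.314432)

(1.57216, -0.314432)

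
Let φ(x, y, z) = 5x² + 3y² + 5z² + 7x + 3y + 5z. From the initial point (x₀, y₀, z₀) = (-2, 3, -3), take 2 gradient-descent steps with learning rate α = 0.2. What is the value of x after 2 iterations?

-2

∇φ = (10x + 7, 6y + 3, 10z + 5)
(x₁, y₁, z₁) = (-2, 3, -3) − 0.2·(-13, 21, -25) = (0.6, -1.2, 2)
(x₂, y₂, z₂) = (0.6, -1.2, 2) − 0.2·(13, -4.2, 25) = (-2, -0.36, -3)
x = -2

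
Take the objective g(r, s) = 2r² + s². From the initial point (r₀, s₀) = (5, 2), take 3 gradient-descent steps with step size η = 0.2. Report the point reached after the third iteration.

∇g = (4r, 2s)
Step 1: at (5, 2), ∇g = (20, 4) → (5, 2) − 0.2·(20, 4) = (1, 1.2)
Step 2: at (1, 1.2), ∇g = (4, 2.4) → (1, 1.2) − 0.2·(4, 2.4) = (0.2, 0.72)
Step 3: at (0.2, 0.72), ∇g = (0.8, 1.44) → (0.2, 0.72) − 0.2·(0.8, 1.44) = (0.04, 0.432)

(0.04, 0.432)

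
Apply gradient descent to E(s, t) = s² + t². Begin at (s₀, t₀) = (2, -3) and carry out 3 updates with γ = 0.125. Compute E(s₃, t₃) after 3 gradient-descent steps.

2.313720703125

∇E = (2s, 2t)
Step 1: at (2, -3), ∇E = (4, -6) → (2, -3) − 0.125·(4, -6) = (1.5, -2.25)
Step 2: at (1.5, -2.25), ∇E = (3, -4.5) → (1.5, -2.25) − 0.125·(3, -4.5) = (1.125, -1.6875)
Step 3: at (1.125, -1.6875), ∇E = (2.25, -3.375) → (1.125, -1.6875) − 0.125·(2.25, -3.375) = (0.84375, -1.265625)
E(0.84375, -1.265625) = 2.313720703125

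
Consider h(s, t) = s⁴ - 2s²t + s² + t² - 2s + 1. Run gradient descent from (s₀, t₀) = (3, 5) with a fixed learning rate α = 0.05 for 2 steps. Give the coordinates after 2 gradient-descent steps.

∇h = (4s³ - 4st + 2s - 2, -2s² + 2t)
Step 1: at (3, 5), ∇h = (52, -8) → (3, 5) − 0.05·(52, -8) = (0.4, 5.4)
Step 2: at (0.4, 5.4), ∇h = (-9.584, 10.48) → (0.4, 5.4) − 0.05·(-9.584, 10.48) = (0.8792, 4.876)

(0.8792, 4.876)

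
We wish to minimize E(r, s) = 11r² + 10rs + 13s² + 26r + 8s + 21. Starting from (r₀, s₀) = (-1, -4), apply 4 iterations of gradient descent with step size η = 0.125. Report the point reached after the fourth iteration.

(-224.0859375, -272.8671875)

∇E = (22r + 10s + 26, 10r + 26s + 8)
Step 1: at (-1, -4), ∇E = (-36, -106) → (-1, -4) − 0.125·(-36, -106) = (3.5, 9.25)
Step 2: at (3.5, 9.25), ∇E = (195.5, 283.5) → (3.5, 9.25) − 0.125·(195.5, 283.5) = (-20.9375, -26.1875)
Step 3: at (-20.9375, -26.1875), ∇E = (-696.5, -882.25) → (-20.9375, -26.1875) − 0.125·(-696.5, -882.25) = (66.125, 84.09375)
Step 4: at (66.125, 84.09375), ∇E = (2321.6875, 2855.6875) → (66.125, 84.09375) − 0.125·(2321.6875, 2855.6875) = (-224.0859375, -272.8671875)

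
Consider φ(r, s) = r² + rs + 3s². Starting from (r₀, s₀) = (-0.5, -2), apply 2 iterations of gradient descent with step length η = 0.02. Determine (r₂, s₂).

∇φ = (2r + s, r + 6s)
Step 1: at (-0.5, -2), ∇φ = (-3, -12.5) → (-0.5, -2) − 0.02·(-3, -12.5) = (-0.44, -1.75)
Step 2: at (-0.44, -1.75), ∇φ = (-2.63, -10.94) → (-0.44, -1.75) − 0.02·(-2.63, -10.94) = (-0.3874, -1.5312)

(-0.3874, -1.5312)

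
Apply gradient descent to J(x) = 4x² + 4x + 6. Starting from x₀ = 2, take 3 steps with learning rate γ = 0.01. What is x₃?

J′(x) = 8x + 4
Step 1: J′(2) = 20; x₁ = 2 − 0.01·20 = 1.8
Step 2: J′(1.8) = 18.4; x₂ = 1.8 − 0.01·18.4 = 1.616
Step 3: J′(1.616) = 16.928; x₃ = 1.616 − 0.01·16.928 = 1.44672

1.44672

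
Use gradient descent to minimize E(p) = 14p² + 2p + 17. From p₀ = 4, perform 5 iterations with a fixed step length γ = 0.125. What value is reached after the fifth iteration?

E′(p) = 28p + 2
p₁ = 4 − 0.125·114 = -10.25
p₂ = -10.25 − 0.125·(-285) = 25.375
p₃ = 25.375 − 0.125·712.5 = -63.6875
p₄ = -63.6875 − 0.125·(-1781.25) = 158.96875
p₅ = 158.96875 − 0.125·4453.125 = -397.671875

-397.671875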